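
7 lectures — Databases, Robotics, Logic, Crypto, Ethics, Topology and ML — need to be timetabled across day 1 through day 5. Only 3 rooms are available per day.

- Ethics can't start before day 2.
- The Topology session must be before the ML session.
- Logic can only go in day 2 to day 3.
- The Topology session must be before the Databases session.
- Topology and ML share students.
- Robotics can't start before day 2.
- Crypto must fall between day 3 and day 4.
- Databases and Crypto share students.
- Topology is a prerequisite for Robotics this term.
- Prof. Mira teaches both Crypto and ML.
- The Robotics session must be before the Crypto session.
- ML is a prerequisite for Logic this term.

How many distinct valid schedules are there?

Splitting on Databases: it can be day 2 (10), day 3 (7), day 4 (4), day 5 (12). Listing each branch's schedules as (Robotics, Logic, Crypto, Ethics, Topology, ML) by day number:
Databases=day 2: (2,3,3,3,1,2) (2,3,3,4,1,2) (2,3,3,5,1,2) (2,3,4,3,1,2) (2,3,4,4,1,2) (2,3,4,5,1,2) (3,3,4,2,1,2) (3,3,4,3,1,2) (3,3,4,4,1,2) (3,3,4,5,1,2) — 10.
Databases=day 3: (2,3,4,2,1,2) (2,3,4,3,1,2) (2,3,4,4,1,2) (2,3,4,5,1,2) (3,3,4,2,1,2) (3,3,4,4,1,2) (3,3,4,5,1,2) — 7.
Databases=day 4: (2,3,3,2,1,2) (2,3,3,3,1,2) (2,3,3,4,1,2) (2,3,3,5,1,2) — 4.
Databases=day 5: (2,3,3,2,1,2) (2,3,3,3,1,2) (2,3,3,4,1,2) (2,3,3,5,1,2) (2,3,4,2,1,2) (2,3,4,3,1,2) (2,3,4,4,1,2) (2,3,4,5,1,2) (3,3,4,2,1,2) (3,3,4,3,1,2) (3,3,4,4,1,2) (3,3,4,5,1,2) — 12.
Summing: 10 + 7 + 4 + 12 = 33.

33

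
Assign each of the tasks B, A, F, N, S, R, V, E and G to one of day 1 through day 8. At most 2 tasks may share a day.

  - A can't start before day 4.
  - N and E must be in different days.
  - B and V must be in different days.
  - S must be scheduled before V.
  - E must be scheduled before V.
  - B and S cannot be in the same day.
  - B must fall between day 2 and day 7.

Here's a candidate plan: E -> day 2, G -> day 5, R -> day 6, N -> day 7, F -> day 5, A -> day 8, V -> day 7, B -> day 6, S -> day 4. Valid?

N and E must be in different days — holds.
At most 2 tasks may share a day — holds.
A can't start before day 4 — holds.
B and S cannot be in the same day — holds.
E must be scheduled before V — holds.
B must fall between day 2 and day 7 — holds.
S must be scheduled before V — holds.
B and V must be in different days — holds.

Yes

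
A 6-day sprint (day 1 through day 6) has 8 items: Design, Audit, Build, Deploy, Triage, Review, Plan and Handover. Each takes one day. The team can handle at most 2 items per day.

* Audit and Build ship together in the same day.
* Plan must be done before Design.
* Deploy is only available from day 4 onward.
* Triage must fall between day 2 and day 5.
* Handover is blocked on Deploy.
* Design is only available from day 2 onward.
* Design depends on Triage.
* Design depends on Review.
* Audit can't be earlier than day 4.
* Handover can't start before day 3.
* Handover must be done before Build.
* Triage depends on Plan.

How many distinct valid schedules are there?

Splitting on Design: it can be day 3 (2), day 4 (9), day 5 (21). Listing each branch's schedules as (Audit, Build, Deploy, Triage, Review, Plan, Handover) by day number:
Design=day 3: (6,6,4,2,1,1,5) (6,6,4,2,2,1,5) — 2.
Design=day 4: (6,6,4,2,1,1,5) (6,6,4,2,2,1,5) (6,6,4,2,3,1,5) (6,6,4,3,1,1,5) (6,6,4,3,1,2,5) (6,6,4,3,2,1,5) (6,6,4,3,2,2,5) (6,6,4,3,3,1,5) (6,6,4,3,3,2,5) — 9.
Design=day 5: (6,6,4,2,1,1,5) (6,6,4,2,2,1,5) (6,6,4,2,3,1,5) (6,6,4,2,4,1,5) (6,6,4,3,1,1,5) (6,6,4,3,1,2,5) (6,6,4,3,2,1,5) (6,6,4,3,2,2,5) (6,6,4,3,3,1,5) (6,6,4,3,3,2,5) (6,6,4,3,4,1,5) (6,6,4,3,4,2,5) (6,6,4,4,1,1,5) (6,6,4,4,1,2,5) (6,6,4,4,1,3,5) (6,6,4,4,2,1,5) (6,6,4,4,2,2,5) (6,6,4,4,2,3,5) (6,6,4,4,3,1,5) (6,6,4,4,3,2,5) (6,6,4,4,3,3,5) — 21.
Summing: 2 + 9 + 21 = 32.

32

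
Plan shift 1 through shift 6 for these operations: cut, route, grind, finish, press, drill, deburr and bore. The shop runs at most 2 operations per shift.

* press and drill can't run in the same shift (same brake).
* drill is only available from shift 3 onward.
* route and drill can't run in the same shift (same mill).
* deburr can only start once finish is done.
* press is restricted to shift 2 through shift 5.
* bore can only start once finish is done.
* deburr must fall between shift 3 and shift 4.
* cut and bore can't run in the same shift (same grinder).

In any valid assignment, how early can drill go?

Drill is available from shift 3.
drill at shift 3 is achievable: drill in shift 3, deburr in shift 3, press in shift 2, bore in shift 2, route in shift 4, grind in shift 4, finish in shift 1, cut in shift 1.

shift 3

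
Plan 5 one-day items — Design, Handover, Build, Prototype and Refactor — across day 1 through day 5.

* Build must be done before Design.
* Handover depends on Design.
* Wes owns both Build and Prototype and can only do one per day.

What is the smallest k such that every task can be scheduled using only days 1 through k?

The precedence chain requires at least 3 distinct days.
3 works (last occupied day: day 3): for example Build -> day 1, Refactor -> day 1, Design -> day 2, Prototype -> day 2, Handover -> day 3.

3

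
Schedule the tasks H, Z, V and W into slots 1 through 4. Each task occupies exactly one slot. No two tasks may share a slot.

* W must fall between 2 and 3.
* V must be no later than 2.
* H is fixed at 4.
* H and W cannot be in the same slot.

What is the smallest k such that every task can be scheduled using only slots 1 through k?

With at most 1 per slot and 4 tasks, at least 4 slots are needed.
H can't be placed before 4, so the schedule must run through at least slot 4.
4 works (last occupied slot: 4): for example H=4; Z=3; V=1; W=2.

4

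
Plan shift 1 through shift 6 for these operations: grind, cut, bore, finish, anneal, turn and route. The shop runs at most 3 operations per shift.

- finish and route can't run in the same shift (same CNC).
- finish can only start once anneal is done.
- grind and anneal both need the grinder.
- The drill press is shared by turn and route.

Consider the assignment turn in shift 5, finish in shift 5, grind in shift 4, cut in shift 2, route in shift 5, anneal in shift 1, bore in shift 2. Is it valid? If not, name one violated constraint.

The drill press is shared by turn and route — violated.
finish can only start once anneal is done — holds.
The shop runs at most 3 operations per shift — holds.
grind and anneal both need the grinder — holds.
finish and route can't run in the same shift (same CNC) — violated.

No — it violates: finish and route can't run in the same shift (same CNC)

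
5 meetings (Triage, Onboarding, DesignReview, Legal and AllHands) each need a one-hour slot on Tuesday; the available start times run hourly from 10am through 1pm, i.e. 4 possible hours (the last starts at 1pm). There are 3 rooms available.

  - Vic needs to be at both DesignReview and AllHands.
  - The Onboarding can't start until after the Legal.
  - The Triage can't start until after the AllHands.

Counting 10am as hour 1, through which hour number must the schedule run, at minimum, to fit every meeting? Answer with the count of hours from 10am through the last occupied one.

The precedence chain requires at least 2 distinct hours.
With at most 3 per hour and 5 meetings, at least 2 hours are needed.
2 works (last occupied hour: 11am): for example DesignReview in 11am, Triage in 11am, AllHands in 10am, Legal in 10am, Onboarding in 11am.

2 hours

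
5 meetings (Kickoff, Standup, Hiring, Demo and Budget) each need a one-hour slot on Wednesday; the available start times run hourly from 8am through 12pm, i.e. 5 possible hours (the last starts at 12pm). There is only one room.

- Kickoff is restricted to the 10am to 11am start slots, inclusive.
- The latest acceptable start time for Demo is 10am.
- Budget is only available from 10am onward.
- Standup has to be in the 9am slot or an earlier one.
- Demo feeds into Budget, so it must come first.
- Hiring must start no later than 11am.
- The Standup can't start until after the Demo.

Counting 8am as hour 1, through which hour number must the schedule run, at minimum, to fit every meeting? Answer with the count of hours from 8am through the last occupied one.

The precedence chain requires at least 2 distinct hours.
With at most 1 per hour and 5 meetings, at least 5 hours are needed.
Kickoff can't be placed before 10am — that is hour 3 counting from 8am — so the schedule must run through at least 3 hours.
5 works (last occupied hour: 12pm): for example Budget=12pm, Demo=8am, Standup=9am, Kickoff=10am, Hiring=11am.

5 hours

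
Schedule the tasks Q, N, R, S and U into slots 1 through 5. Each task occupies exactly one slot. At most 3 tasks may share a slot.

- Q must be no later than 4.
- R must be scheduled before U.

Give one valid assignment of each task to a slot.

S in 2, Q in 1, R in 1, U in 2, N in 1

Checking: R(1) before U(2); Q=1 in [1,4]; max 3 per slot (cap 3).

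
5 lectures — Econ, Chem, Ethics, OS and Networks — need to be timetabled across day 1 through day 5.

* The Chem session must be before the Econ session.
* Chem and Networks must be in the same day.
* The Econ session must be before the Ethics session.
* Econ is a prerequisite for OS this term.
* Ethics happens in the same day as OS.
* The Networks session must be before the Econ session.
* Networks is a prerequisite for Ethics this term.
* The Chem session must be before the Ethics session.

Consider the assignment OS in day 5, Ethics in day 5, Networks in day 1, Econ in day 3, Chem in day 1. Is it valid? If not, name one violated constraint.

Yes

The Econ session must be before the Ethics session — holds.
Networks is a prerequisite for Ethics this term — holds.
Chem and Networks must be in the same day — holds.
The Chem session must be before the Ethics session — holds.
The Networks session must be before the Econ session — holds.
The Chem session must be before the Econ session — holds.
Ethics happens in the same day as OS — holds.
Econ is a prerequisite for OS this term — holds.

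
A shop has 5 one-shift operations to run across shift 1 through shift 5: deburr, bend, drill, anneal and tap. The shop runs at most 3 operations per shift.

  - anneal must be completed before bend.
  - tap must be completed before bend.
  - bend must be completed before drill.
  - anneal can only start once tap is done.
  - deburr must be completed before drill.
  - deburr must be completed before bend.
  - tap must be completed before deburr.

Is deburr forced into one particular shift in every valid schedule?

deburr can be shift 2 (e.g. drill -> shift 4, bend -> shift 3, deburr -> shift 2, anneal -> shift 2, tap -> shift 1) or shift 3 (e.g. tap -> shift 1; anneal -> shift 2; bend -> shift 4; drill -> shift 5; deburr -> shift 3).

No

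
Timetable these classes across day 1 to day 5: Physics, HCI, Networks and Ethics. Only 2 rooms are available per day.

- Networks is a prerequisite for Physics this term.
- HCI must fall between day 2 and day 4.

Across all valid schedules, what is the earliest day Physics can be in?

Precedence pushes Physics to at least day 2.
Physics at day 2 is achievable: Physics in day 2; Networks in day 1; Ethics in day 1; HCI in day 2.

day 2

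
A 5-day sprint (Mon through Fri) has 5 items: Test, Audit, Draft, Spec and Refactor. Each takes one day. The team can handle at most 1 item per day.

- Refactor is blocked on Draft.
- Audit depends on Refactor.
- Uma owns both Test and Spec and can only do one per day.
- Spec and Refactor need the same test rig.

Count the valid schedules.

20

Splitting on Test: it can be Mon (4), Tue (4), Wed (4), Thu (4), Fri (4). Listing each branch's schedules as (Audit, Draft, Spec, Refactor):
Test=Mon: (Thu,Tue,Fri,Wed) (Fri,Tue,Wed,Thu) (Fri,Tue,Thu,Wed) (Fri,Wed,Tue,Thu) — 4.
Test=Tue: (Thu,Mon,Fri,Wed) (Fri,Mon,Wed,Thu) (Fri,Mon,Thu,Wed) (Fri,Wed,Mon,Thu) — 4.
Test=Wed: (Thu,Mon,Fri,Tue) (Fri,Mon,Tue,Thu) (Fri,Mon,Thu,Tue) (Fri,Tue,Mon,Thu) — 4.
Test=Thu: (Wed,Mon,Fri,Tue) (Fri,Mon,Tue,Wed) (Fri,Mon,Wed,Tue) (Fri,Tue,Mon,Wed) — 4.
Test=Fri: (Wed,Mon,Thu,Tue) (Thu,Mon,Tue,Wed) (Thu,Mon,Wed,Tue) (Thu,Tue,Mon,Wed) — 4.
Summing: 4 + 4 + 4 + 4 + 4 = 20.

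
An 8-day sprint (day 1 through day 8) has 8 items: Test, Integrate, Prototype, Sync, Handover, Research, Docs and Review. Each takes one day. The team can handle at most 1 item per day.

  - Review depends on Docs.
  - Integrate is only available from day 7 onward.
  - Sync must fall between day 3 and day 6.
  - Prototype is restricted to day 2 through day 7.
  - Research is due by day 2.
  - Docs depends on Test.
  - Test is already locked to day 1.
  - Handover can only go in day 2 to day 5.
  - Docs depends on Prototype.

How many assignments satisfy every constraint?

18

Splitting on Integrate: it can be day 7 (9), day 8 (9). Listing each branch's schedules as (Test, Prototype, Sync, Handover, Research, Docs, Review) by day number:
Integrate=day 7: (1,3,4,5,2,6,8) (1,3,5,4,2,6,8) (1,3,6,4,2,5,8) (1,3,6,5,2,4,8) (1,4,3,5,2,6,8) (1,4,5,3,2,6,8) (1,4,6,3,2,5,8) (1,5,3,4,2,6,8) (1,5,4,3,2,6,8) — 9.
Integrate=day 8: (1,3,4,5,2,6,7) (1,3,5,4,2,6,7) (1,3,6,4,2,5,7) (1,3,6,5,2,4,7) (1,4,3,5,2,6,7) (1,4,5,3,2,6,7) (1,4,6,3,2,5,7) (1,5,3,4,2,6,7) (1,5,4,3,2,6,7) — 9.
Summing: 9 + 9 = 18.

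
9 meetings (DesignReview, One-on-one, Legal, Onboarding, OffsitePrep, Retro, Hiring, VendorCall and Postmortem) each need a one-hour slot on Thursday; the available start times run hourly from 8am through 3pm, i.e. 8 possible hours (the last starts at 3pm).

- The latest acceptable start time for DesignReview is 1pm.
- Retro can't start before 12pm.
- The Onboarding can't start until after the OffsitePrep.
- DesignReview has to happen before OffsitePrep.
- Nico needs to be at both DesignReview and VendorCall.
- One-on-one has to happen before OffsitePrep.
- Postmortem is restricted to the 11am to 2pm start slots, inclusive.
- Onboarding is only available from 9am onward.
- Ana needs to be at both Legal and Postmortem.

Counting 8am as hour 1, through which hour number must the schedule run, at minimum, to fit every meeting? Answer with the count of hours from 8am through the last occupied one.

5

The precedence chain requires at least 3 distinct hours.
Retro can't be placed before 12pm — that is hour 5 counting from 8am — so the schedule must run through at least 5 hours.
5 works (last occupied hour: 12pm): for example Retro -> 12pm; DesignReview -> 8am; Onboarding -> 10am; Hiring -> 8am; Postmortem -> 11am; OffsitePrep -> 9am; VendorCall -> 9am; One-on-one -> 8am; Legal -> 8am.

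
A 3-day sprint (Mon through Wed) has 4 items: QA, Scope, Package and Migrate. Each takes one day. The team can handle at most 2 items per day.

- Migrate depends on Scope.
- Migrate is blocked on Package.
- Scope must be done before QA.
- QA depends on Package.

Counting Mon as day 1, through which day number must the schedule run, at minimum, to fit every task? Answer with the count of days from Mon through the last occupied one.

2 days

The precedence chain requires at least 2 distinct days.
With at most 2 per day and 4 tasks, at least 2 days are needed.
2 works (last occupied day: Tue): for example Scope in Mon; Package in Mon; QA in Tue; Migrate in Tue.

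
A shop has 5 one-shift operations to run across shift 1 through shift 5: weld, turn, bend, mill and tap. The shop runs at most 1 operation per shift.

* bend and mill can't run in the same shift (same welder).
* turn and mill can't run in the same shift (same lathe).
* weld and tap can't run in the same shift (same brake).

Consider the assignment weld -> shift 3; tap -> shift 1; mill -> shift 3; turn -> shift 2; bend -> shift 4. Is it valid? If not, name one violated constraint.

No — it violates: The shop runs at most 1 operation per shift

bend and mill can't run in the same shift (same welder) — holds.
The shop runs at most 1 operation per shift — violated.
weld and tap can't run in the same shift (same brake) — holds.
turn and mill can't run in the same shift (same lathe) — holds.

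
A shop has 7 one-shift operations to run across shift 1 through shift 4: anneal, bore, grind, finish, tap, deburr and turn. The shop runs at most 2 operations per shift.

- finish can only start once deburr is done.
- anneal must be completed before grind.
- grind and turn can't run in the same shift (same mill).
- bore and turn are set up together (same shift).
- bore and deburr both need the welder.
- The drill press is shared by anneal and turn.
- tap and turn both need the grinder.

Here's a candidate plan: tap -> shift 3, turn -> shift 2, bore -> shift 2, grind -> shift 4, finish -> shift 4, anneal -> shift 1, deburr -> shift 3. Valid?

Yes, all constraints hold

anneal must be completed before grind — holds.
The shop runs at most 2 operations per shift — holds.
finish can only start once deburr is done — holds.
bore and deburr both need the welder — holds.
grind and turn can't run in the same shift (same mill) — holds.
bore and turn are set up together (same shift) — holds.
tap and turn both need the grinder — holds.
The drill press is shared by anneal and turn — holds.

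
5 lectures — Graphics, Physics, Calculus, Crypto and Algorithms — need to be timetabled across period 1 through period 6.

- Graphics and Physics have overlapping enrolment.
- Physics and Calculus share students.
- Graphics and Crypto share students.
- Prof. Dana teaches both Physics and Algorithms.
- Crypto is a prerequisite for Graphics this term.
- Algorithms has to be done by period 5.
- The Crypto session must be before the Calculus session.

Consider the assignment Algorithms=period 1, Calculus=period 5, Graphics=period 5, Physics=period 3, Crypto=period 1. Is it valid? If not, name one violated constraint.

Valid

Prof. Dana teaches both Physics and Algorithms — holds.
Physics and Calculus share students — holds.
Algorithms has to be done by period 5 — holds.
Graphics and Crypto share students — holds.
Graphics and Physics have overlapping enrolment — holds.
The Crypto session must be before the Calculus session — holds.
Crypto is a prerequisite for Graphics this term — holds.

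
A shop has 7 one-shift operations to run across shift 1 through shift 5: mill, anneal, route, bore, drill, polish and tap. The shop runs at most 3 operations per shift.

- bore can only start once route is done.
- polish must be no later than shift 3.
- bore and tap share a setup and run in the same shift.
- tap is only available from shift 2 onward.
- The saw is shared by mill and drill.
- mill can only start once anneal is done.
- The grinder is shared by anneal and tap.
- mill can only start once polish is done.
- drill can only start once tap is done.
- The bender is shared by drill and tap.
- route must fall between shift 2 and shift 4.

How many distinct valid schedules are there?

53

Splitting on mill: it can be shift 2 (4), shift 3 (16), shift 4 (24), shift 5 (9). Listing each branch's schedules as (anneal, route, bore, drill, polish, tap) by shift number:
mill=shift 2: (1,2,3,4,1,3) (1,2,3,5,1,3) (1,2,4,5,1,4) (1,3,4,5,1,4) — 4.
mill=shift 3: (1,2,3,4,1,3) (1,2,3,4,2,3) (1,2,3,5,1,3) (1,2,3,5,2,3) (1,2,4,5,1,4) (1,2,4,5,2,4) (1,3,4,5,1,4) (1,3,4,5,2,4) (2,2,3,4,1,3) (2,2,3,4,2,3) (2,2,3,5,1,3) (2,2,3,5,2,3) (2,2,4,5,1,4) (2,2,4,5,2,4) (2,3,4,5,1,4) (2,3,4,5,2,4) — 16.
mill=shift 4: (1,2,3,5,1,3) (1,2,3,5,2,3) (1,2,3,5,3,3) (1,2,4,5,1,4) (1,2,4,5,2,4) (1,2,4,5,3,4) (1,3,4,5,1,4) (1,3,4,5,2,4) (1,3,4,5,3,4) (2,2,3,5,1,3) (2,2,3,5,2,3) (2,2,3,5,3,3) (2,2,4,5,1,4) (2,2,4,5,2,4) (2,2,4,5,3,4) (2,3,4,5,1,4) (2,3,4,5,2,4) (2,3,4,5,3,4) (3,2,4,5,1,4) (3,2,4,5,2,4) (3,2,4,5,3,4) (3,3,4,5,1,4) (3,3,4,5,2,4) (3,3,4,5,3,4) — 24.
mill=shift 5: (1,2,3,4,1,3) (1,2,3,4,2,3) (1,2,3,4,3,3) (2,2,3,4,1,3) (2,2,3,4,2,3) (2,2,3,4,3,3) (4,2,3,4,1,3) (4,2,3,4,2,3) (4,2,3,4,3,3) — 9.
Summing: 4 + 16 + 24 + 9 = 53.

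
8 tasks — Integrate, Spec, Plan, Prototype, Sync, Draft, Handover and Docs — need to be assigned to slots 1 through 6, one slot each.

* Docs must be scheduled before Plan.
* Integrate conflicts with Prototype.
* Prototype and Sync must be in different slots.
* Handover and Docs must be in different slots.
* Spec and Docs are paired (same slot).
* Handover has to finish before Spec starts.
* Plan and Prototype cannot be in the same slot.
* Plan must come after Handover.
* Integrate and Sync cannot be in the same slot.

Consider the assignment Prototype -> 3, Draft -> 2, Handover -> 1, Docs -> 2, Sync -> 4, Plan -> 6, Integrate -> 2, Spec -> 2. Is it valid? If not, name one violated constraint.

Handover and Docs must be in different slots — holds.
Integrate and Sync cannot be in the same slot — holds.
Spec and Docs are paired (same slot) — holds.
Plan must come after Handover — holds.
Docs must be scheduled before Plan — holds.
Integrate conflicts with Prototype — holds.
Prototype and Sync must be in different slots — holds.
Plan and Prototype cannot be in the same slot — holds.
Handover has to finish before Spec starts — holds.

Yes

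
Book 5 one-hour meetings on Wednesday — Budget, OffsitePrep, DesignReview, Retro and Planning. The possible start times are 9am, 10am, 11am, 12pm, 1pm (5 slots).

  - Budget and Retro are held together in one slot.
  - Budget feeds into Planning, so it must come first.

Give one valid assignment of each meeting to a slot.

DesignReview=9am; Retro=9am; Planning=10am; OffsitePrep=9am; Budget=9am

Checking: Budget(9am) before Planning(10am); Budget = Retro = 9am.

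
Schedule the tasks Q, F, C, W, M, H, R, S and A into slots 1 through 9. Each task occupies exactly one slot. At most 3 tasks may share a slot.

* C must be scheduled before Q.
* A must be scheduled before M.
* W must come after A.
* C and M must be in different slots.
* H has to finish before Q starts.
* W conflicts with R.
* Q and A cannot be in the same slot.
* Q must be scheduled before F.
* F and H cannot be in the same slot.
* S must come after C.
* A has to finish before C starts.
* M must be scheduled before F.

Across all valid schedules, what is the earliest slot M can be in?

2

Precedence pushes M to at least 2; downstream work caps M at 8.
M at 2 is achievable: H=1; S=4; Q=4; F=5; M=2; A=1; R=1; C=3; W=2.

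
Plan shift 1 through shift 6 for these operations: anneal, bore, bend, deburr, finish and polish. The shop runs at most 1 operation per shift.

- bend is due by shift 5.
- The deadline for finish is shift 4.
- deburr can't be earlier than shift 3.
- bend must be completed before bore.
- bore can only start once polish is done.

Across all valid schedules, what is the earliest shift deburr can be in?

shift 3

Deburr is available from shift 3.
deburr at shift 3 is achievable: bore -> shift 5; polish -> shift 4; deburr -> shift 3; anneal -> shift 6; finish -> shift 1; bend -> shift 2.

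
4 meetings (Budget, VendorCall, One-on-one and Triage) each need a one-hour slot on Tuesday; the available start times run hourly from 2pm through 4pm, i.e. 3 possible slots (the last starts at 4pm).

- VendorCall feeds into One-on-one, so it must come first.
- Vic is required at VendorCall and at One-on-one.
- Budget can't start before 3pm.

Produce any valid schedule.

Triage in 2pm, Budget in 3pm, One-on-one in 3pm, VendorCall in 2pm

Checking: VendorCall(2pm) before One-on-one(3pm); VendorCall(2pm) != One-on-one(3pm); Budget=3pm in [3pm,4pm].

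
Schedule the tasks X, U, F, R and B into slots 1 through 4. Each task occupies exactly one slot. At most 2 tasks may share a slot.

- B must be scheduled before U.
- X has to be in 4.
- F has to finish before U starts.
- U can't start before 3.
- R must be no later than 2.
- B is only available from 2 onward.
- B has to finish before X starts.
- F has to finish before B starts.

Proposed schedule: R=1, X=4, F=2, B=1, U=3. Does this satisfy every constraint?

F has to finish before U starts — holds.
F has to finish before B starts — violated.
X has to be in 4 — holds.
At most 2 tasks may share a slot — holds.
B is only available from 2 onward — violated.
R must be no later than 2 — holds.
B has to finish before X starts — holds.
U can't start before 3 — holds.
B must be scheduled before U — holds.

Invalid. F has to finish before B starts.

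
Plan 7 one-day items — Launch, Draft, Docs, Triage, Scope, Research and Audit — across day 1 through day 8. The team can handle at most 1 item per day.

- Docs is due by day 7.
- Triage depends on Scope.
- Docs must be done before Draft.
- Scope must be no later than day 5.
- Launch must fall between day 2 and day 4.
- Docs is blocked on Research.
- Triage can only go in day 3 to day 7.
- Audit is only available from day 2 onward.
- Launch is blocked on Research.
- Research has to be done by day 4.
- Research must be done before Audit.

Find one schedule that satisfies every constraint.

Triage=day 4, Audit=day 6, Launch=day 2, Research=day 1, Scope=day 3, Docs=day 5, Draft=day 7

Checking: Docs(day 5) before Draft(day 7); Research(day 1) before Launch(day 2); Scope(day 3) before Triage(day 4); Research(day 1) before Docs(day 5); Research(day 1) before Audit(day 6); Launch=day 2 in [day 2,day 4]; Scope=day 3 in [day 1,day 5]; Docs=day 5 in [day 1,day 7]; Triage=day 4 in [day 3,day 7]; Research=day 1 in [day 1,day 4]; Audit=day 6 in [day 2,day 8]; max 1 per day (cap 1).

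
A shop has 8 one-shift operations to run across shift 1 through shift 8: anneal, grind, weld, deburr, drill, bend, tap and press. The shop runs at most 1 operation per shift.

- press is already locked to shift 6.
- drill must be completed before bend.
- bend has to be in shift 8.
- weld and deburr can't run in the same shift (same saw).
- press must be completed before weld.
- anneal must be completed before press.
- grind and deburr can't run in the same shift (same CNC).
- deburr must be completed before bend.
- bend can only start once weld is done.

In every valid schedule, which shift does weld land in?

press is fixed at shift 6 and must come before weld, so weld is at least shift 7.
bend is fixed at shift 8 and must come after weld, so weld is at most shift 7.
So weld must be shift 7.

shift 7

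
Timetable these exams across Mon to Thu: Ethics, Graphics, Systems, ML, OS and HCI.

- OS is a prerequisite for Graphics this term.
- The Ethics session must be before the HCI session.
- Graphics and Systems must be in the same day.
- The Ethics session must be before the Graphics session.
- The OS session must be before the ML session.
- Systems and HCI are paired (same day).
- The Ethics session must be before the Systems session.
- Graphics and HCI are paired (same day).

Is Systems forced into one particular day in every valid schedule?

Systems can be Tue (e.g. ML -> Tue; Ethics -> Mon; Graphics -> Tue; HCI -> Tue; Systems -> Tue; OS -> Mon) or Wed (e.g. ML -> Tue, OS -> Mon, Graphics -> Wed, Systems -> Wed, HCI -> Wed, Ethics -> Mon).

No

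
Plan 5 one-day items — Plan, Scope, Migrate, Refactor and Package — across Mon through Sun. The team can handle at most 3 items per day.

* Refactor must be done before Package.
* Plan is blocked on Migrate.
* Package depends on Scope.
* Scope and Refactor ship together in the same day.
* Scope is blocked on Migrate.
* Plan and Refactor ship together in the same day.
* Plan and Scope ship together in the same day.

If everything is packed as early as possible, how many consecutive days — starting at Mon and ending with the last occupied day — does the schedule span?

The precedence chain requires at least 3 distinct days.
With at most 3 per day and 5 work items, at least 2 days are needed.
3 works (last occupied day: Wed): for example Package=Wed; Refactor=Tue; Plan=Tue; Migrate=Mon; Scope=Tue.

3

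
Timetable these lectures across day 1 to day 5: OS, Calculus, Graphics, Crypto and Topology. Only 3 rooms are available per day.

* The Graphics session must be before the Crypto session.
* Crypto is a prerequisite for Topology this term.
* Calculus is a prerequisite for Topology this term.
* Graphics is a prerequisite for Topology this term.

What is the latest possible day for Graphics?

Downstream work caps Graphics at day 3.
Graphics at day 3 is achievable: Graphics -> day 3; Calculus -> day 1; Crypto -> day 4; OS -> day 1; Topology -> day 5.

day 3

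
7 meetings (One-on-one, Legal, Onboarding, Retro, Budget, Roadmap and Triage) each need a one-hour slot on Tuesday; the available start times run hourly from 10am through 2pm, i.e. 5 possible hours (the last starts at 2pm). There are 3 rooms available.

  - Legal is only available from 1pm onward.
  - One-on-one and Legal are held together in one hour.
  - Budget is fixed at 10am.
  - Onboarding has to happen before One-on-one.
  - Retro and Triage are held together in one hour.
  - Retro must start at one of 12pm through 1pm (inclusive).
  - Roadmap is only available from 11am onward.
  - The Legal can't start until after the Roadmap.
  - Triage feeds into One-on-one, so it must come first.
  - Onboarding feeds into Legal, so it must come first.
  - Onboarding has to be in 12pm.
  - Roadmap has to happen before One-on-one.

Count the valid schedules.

6

Splitting on One-on-one: it can be 1pm (1), 2pm (5). Listing each branch's schedules as (Legal, Onboarding, Retro, Budget, Roadmap, Triage):
One-on-one=1pm: (1pm,12pm,12pm,10am,11am,12pm) — 1.
One-on-one=2pm: (2pm,12pm,12pm,10am,11am,12pm) (2pm,12pm,12pm,10am,1pm,12pm) (2pm,12pm,1pm,10am,11am,1pm) (2pm,12pm,1pm,10am,12pm,1pm) (2pm,12pm,1pm,10am,1pm,1pm) — 5.
Summing: 1 + 5 = 6.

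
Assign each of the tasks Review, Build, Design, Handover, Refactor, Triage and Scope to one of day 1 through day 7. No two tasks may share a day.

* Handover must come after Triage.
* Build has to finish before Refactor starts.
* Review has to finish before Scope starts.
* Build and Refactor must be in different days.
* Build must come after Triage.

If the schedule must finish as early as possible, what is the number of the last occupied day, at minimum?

The precedence chain requires at least 3 distinct days.
With at most 1 per day and 7 tasks, at least 7 days are needed.
7 works (last occupied day: day 7): for example Scope in day 6; Review in day 3; Refactor in day 5; Build in day 2; Design in day 7; Triage in day 1; Handover in day 4.

7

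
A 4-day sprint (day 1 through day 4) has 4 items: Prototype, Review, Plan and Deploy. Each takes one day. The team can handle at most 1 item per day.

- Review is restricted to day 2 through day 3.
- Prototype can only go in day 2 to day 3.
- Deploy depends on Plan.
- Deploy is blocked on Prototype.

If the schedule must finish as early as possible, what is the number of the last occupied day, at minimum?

The precedence chain requires at least 2 distinct days.
With at most 1 per day and 4 tasks, at least 4 days are needed.
Propagating the time windows through the other constraints, Deploy can't land before day 3, so the schedule must run through at least day 3.
4 works (last occupied day: day 4): for example Prototype=day 2; Review=day 3; Deploy=day 4; Plan=day 1.

4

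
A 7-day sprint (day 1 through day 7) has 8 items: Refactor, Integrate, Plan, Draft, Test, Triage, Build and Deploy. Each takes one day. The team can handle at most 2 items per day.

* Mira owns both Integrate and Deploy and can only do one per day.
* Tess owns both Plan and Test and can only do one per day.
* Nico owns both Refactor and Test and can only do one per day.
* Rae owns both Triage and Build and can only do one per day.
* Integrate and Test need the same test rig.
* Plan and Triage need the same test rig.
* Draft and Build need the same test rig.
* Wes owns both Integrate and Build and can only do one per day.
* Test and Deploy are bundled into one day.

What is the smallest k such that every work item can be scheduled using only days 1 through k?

With at most 2 per day and 8 work items, at least 4 days are needed.
4 works (last occupied day: day 4): for example Triage in day 3; Deploy in day 4; Plan in day 2; Integrate in day 1; Refactor in day 1; Draft in day 3; Test in day 4; Build in day 2.

4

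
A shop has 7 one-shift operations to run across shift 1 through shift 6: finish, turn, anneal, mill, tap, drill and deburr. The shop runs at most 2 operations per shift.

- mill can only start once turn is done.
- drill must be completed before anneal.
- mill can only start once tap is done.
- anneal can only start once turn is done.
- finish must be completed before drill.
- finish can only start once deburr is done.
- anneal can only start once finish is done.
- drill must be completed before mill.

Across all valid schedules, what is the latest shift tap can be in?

Downstream work caps tap at shift 5.
tap at shift 5 is achievable: tap in shift 5; finish in shift 2; anneal in shift 4; drill in shift 3; mill in shift 6; turn in shift 1; deburr in shift 1.

shift 5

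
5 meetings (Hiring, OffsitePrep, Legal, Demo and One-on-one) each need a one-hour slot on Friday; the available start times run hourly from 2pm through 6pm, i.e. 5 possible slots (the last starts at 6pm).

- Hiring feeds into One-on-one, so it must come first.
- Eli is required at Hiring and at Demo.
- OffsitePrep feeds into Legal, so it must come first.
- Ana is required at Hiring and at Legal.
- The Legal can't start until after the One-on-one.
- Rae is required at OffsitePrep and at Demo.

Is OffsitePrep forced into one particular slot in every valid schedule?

OffsitePrep can be 2pm (e.g. Hiring -> 2pm, One-on-one -> 3pm, OffsitePrep -> 2pm, Demo -> 3pm, Legal -> 4pm) or 3pm (e.g. Legal -> 4pm, Demo -> 4pm, One-on-one -> 3pm, OffsitePrep -> 3pm, Hiring -> 2pm).

No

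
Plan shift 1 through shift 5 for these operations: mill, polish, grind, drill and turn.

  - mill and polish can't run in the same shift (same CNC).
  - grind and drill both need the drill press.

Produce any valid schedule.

polish -> shift 2; grind -> shift 1; turn -> shift 1; mill -> shift 1; drill -> shift 2

Checking: mill(shift 1) != polish(shift 2); grind(shift 1) != drill(shift 2).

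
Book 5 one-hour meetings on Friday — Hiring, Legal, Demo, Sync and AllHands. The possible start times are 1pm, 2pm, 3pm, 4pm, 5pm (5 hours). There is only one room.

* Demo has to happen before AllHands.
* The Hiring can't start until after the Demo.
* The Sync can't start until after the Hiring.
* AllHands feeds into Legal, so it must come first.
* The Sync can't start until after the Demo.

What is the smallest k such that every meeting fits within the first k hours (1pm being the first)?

5

The precedence chain requires at least 3 distinct hours.
With at most 1 per hour and 5 meetings, at least 5 hours are needed.
5 works (last occupied hour: 5pm): for example Demo -> 1pm; Hiring -> 2pm; AllHands -> 4pm; Sync -> 3pm; Legal -> 5pm.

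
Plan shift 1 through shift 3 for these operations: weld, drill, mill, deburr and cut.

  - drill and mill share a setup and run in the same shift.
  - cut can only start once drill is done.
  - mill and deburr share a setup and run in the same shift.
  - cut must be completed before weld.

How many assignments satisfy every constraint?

1

Enumerating: mill -> shift 1, cut -> shift 2, deburr -> shift 1, weld -> shift 3, drill -> shift 1.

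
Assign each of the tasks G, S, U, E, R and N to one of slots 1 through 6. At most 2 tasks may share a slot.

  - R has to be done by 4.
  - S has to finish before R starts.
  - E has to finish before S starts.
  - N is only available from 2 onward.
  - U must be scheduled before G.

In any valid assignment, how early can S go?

Precedence pushes S to at least 2; downstream work caps S at 3.
S at 2 is achievable: R=3; U=1; S=2; E=1; N=2; G=3.

2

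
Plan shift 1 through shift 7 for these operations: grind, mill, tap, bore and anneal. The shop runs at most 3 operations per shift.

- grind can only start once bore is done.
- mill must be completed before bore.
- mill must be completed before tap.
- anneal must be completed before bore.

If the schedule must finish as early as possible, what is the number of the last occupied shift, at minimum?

The precedence chain requires at least 3 distinct shifts.
With at most 3 per shift and 5 operations, at least 2 shifts are needed.
3 works (last occupied shift: shift 3): for example mill=shift 1; bore=shift 2; tap=shift 2; grind=shift 3; anneal=shift 1.

3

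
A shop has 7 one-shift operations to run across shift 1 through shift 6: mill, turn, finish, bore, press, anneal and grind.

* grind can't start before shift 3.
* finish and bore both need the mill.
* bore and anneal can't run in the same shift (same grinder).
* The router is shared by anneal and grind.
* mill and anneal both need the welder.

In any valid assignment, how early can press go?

press at shift 1 is achievable: mill -> shift 1, finish -> shift 1, press -> shift 1, bore -> shift 2, anneal -> shift 4, grind -> shift 3, turn -> shift 1.

shift 1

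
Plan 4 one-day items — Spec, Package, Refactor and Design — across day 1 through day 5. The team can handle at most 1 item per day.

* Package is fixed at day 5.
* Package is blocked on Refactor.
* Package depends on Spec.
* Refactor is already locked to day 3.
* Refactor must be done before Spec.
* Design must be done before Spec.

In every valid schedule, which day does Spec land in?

Refactor is fixed at day 3 and must come before Spec, so Spec is at least day 4.
Package is fixed at day 5 and must come after Spec, so Spec is at most day 4.
So Spec must be day 4.

day 4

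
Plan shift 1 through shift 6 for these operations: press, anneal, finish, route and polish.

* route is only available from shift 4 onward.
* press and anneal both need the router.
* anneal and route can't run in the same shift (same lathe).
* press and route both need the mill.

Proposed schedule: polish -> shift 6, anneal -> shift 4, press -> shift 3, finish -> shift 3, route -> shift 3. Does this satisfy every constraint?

route is only available from shift 4 onward — violated.
anneal and route can't run in the same shift (same lathe) — holds.
press and anneal both need the router — holds.
press and route both need the mill — violated.

No. press and route both need the mill is not satisfied.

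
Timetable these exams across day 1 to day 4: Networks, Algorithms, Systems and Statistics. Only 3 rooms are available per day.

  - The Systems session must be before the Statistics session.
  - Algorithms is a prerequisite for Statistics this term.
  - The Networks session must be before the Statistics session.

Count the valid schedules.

36

Splitting on Networks: it can be day 1 (14), day 2 (13), day 3 (9). Listing each branch's schedules as (Algorithms, Systems, Statistics) by day number:
Networks=day 1: (1,1,2) (1,1,3) (1,1,4) (1,2,3) (1,2,4) (1,3,4) (2,1,3) (2,1,4) (2,2,3) (2,2,4) (2,3,4) (3,1,4) (3,2,4) (3,3,4) — 14.
Networks=day 2: (1,1,3) (1,1,4) (1,2,3) (1,2,4) (1,3,4) (2,1,3) (2,1,4) (2,2,3) (2,2,4) (2,3,4) (3,1,4) (3,2,4) (3,3,4) — 13.
Networks=day 3: (1,1,4) (1,2,4) (1,3,4) (2,1,4) (2,2,4) (2,3,4) (3,1,4) (3,2,4) (3,3,4) — 9.
Summing: 14 + 13 + 9 = 36.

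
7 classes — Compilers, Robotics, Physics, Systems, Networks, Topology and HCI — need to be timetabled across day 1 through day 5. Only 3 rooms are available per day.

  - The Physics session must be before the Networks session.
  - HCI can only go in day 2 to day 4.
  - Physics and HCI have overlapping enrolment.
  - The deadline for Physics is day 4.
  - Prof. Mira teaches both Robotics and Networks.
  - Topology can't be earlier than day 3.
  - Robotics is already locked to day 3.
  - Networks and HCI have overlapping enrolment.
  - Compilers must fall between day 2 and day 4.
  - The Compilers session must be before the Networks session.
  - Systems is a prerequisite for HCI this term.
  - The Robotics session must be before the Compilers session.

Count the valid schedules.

Splitting on Physics: it can be day 1 (18), day 2 (15), day 3 (11), day 4 (9). Listing each branch's schedules as (Compilers, Robotics, Systems, Networks, Topology, HCI) by day number:
Physics=day 1: (4,3,1,5,3,2) (4,3,1,5,3,3) (4,3,1,5,3,4) (4,3,1,5,4,2) (4,3,1,5,4,3) (4,3,1,5,4,4) (4,3,1,5,5,2) (4,3,1,5,5,3) (4,3,1,5,5,4) (4,3,2,5,3,3) (4,3,2,5,3,4) (4,3,2,5,4,3) (4,3,2,5,4,4) (4,3,2,5,5,3) (4,3,2,5,5,4) (4,3,3,5,3,4) (4,3,3,5,4,4) (4,3,3,5,5,4) — 18.
Physics=day 2: (4,3,1,5,3,3) (4,3,1,5,3,4) (4,3,1,5,4,3) (4,3,1,5,4,4) (4,3,1,5,5,3) (4,3,1,5,5,4) (4,3,2,5,3,3) (4,3,2,5,3,4) (4,3,2,5,4,3) (4,3,2,5,4,4) (4,3,2,5,5,3) (4,3,2,5,5,4) (4,3,3,5,3,4) (4,3,3,5,4,4) (4,3,3,5,5,4) — 15.
Physics=day 3: (4,3,1,5,3,2) (4,3,1,5,3,4) (4,3,1,5,4,2) (4,3,1,5,4,4) (4,3,1,5,5,2) (4,3,1,5,5,4) (4,3,2,5,3,4) (4,3,2,5,4,4) (4,3,2,5,5,4) (4,3,3,5,4,4) (4,3,3,5,5,4) — 11.
Physics=day 4: (4,3,1,5,3,2) (4,3,1,5,3,3) (4,3,1,5,4,2) (4,3,1,5,4,3) (4,3,1,5,5,2) (4,3,1,5,5,3) (4,3,2,5,3,3) (4,3,2,5,4,3) (4,3,2,5,5,3) — 9.
Summing: 18 + 15 + 11 + 9 = 53.

53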